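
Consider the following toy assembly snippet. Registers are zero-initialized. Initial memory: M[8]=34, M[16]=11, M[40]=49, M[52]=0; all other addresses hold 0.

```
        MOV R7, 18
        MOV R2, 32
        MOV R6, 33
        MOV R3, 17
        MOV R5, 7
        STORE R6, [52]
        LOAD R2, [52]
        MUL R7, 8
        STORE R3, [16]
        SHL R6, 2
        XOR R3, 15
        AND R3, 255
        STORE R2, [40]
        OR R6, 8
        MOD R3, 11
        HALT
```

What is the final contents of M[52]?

MOV R7, 18 → R7=18
MOV R2, 32 → R2=32
MOV R6, 33 → R6=33
MOV R3, 17 → R3=17
MOV R5, 7 → R5=7
STORE R6, [52] → M[52]=33
LOAD R2, [52] → R2=M[52]=33
MUL R7, 8 → R7=18*8=144
STORE R3, [16] → M[16]=17
SHL R6, 2 → R6=33<<2=132
XOR R3, 15 → R3=17^15=30
AND R3, 255 → R3=30&255=30
STORE R2, [40] → M[40]=33
OR R6, 8 → R6=132|8=140
MOD R3, 11 → R3=30%11=8
halt.

33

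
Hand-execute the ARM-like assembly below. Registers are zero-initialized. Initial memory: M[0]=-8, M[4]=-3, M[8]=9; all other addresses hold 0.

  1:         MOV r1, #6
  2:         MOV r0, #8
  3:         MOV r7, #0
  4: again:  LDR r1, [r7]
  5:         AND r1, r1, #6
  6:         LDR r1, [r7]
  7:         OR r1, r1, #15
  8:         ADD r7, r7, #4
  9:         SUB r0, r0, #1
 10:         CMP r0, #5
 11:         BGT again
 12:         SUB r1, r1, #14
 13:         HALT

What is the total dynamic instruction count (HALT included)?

after MOV r1, #6: r1=6
after MOV r0, #8: r0=8
after MOV r7, #0: r7=0
after LDR r1, [r7]: r1=M[0]=-8
after AND r1, r1, #6: r1=(-8)&6=0
after LDR r1, [r7]: r1=M[0]=-8
after OR r1, r1, #15: r1=(-8)|15=-1
after ADD r7, r7, #4: r7=0+4=4
after SUB r0, r0, #1: r0=8-1=7
CMP r0, #5  (cmp 7,5)
BGT again: taken
after LDR r1, [r7]: r1=M[4]=-3
after AND r1, r1, #6: r1=(-3)&6=4
after LDR r1, [r7]: r1=M[4]=-3
after OR r1, r1, #15: r1=(-3)|15=-1
after ADD r7, r7, #4: r7=4+4=8
after SUB r0, r0, #1: r0=7-1=6
CMP r0, #5  (cmp 6,5)
BGT again: taken
after LDR r1, [r7]: r1=M[8]=9
after AND r1, r1, #6: r1=9&6=0
after LDR r1, [r7]: r1=M[8]=9
after OR r1, r1, #15: r1=9|15=15
after ADD r7, r7, #4: r7=8+4=12
after SUB r0, r0, #1: r0=6-1=5
CMP r0, #5  (cmp 5,5)
BGT again: not taken
after SUB r1, r1, #14: r1=15-14=1
halt.
Total executed instructions: 29.

29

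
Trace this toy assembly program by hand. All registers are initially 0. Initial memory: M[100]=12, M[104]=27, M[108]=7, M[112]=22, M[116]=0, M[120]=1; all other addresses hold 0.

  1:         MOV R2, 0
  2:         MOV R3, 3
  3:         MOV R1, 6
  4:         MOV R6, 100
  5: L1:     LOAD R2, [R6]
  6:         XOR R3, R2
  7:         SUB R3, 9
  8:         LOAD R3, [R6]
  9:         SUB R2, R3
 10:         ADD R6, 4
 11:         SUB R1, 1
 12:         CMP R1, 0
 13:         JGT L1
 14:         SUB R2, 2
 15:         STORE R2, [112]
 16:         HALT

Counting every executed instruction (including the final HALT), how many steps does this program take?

after MOV R2, 0: R2=0
after MOV R3, 3: R3=3
after MOV R1, 6: R1=6
after MOV R6, 100: R6=100
after LOAD R2, [R6]: R2=M[100]=12
after XOR R3, R2: R3=3^12=15
after SUB R3, 9: R3=15-9=6
after LOAD R3, [R6]: R3=M[100]=12
after SUB R2, R3: R2=12-12=0
after ADD R6, 4: R6=100+4=104
after SUB R1, 1: R1=6-1=5
CMP R1, 0  (cmp 5,0)
JGT L1: taken
after LOAD R2, [R6]: R2=M[104]=27
after XOR R3, R2: R3=12^27=23
after SUB R3, 9: R3=23-9=14
after LOAD R3, [R6]: R3=M[104]=27
after SUB R2, R3: R2=27-27=0
after ADD R6, 4: R6=104+4=108
after SUB R1, 1: R1=5-1=4
CMP R1, 0  (cmp 4,0)
JGT L1: taken
after LOAD R2, [R6]: R2=M[108]=7
after XOR R3, R2: R3=27^7=28
after SUB R3, 9: R3=28-9=19
after LOAD R3, [R6]: R3=M[108]=7
after SUB R2, R3: R2=7-7=0
after ADD R6, 4: R6=108+4=112
after SUB R1, 1: R1=4-1=3
CMP R1, 0  (cmp 3,0)
JGT L1: taken
after LOAD R2, [R6]: R2=M[112]=22
after XOR R3, R2: R3=7^22=17
after SUB R3, 9: R3=17-9=8
after LOAD R3, [R6]: R3=M[112]=22
after SUB R2, R3: R2=22-22=0
after ADD R6, 4: R6=112+4=116
after SUB R1, 1: R1=3-1=2
CMP R1, 0  (cmp 2,0)
JGT L1: taken
after LOAD R2, [R6]: R2=M[116]=0
after XOR R3, R2: R3=22^0=22
after SUB R3, 9: R3=22-9=13
after LOAD R3, [R6]: R3=M[116]=0
after SUB R2, R3: R2=0-0=0
after ADD R6, 4: R6=116+4=120
after SUB R1, 1: R1=2-1=1
CMP R1, 0  (cmp 1,0)
JGT L1: taken
after LOAD R2, [R6]: R2=M[120]=1
after XOR R3, R2: R3=0^1=1
after SUB R3, 9: R3=1-9=-8
after LOAD R3, [R6]: R3=M[120]=1
after SUB R2, R3: R2=1-1=0
after ADD R6, 4: R6=120+4=124
after SUB R1, 1: R1=1-1=0
CMP R1, 0  (cmp 0,0)
JGT L1: not taken
after SUB R2, 2: R2=0-2=-2
STORE R2, [112] → M[112]=-2
halt.
Total executed instructions: 61.

61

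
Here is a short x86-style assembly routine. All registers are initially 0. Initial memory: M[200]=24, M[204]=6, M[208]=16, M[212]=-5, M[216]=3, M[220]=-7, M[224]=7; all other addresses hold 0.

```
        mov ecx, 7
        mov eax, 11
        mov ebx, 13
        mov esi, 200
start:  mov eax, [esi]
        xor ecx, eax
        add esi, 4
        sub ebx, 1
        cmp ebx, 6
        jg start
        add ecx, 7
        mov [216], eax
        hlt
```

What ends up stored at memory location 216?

mov ecx, 7 → ecx=7
mov eax, 11 → eax=11
mov ebx, 13 → ebx=13
mov esi, 200 → esi=200
mov eax, [esi] → eax=M[200]=24
xor ecx, eax → ecx=7^24=31
add esi, 4 → esi=200+4=204
sub ebx, 1 → ebx=13-1=12
cmp ebx, 6  (cmp 12,6)
jg start: taken
mov eax, [esi] → eax=M[204]=6
xor ecx, eax → ecx=31^6=25
add esi, 4 → esi=204+4=208
sub ebx, 1 → ebx=12-1=11
cmp ebx, 6  (cmp 11,6)
jg start: taken
mov eax, [esi] → eax=M[208]=16
xor ecx, eax → ecx=25^16=9
add esi, 4 → esi=208+4=212
sub ebx, 1 → ebx=11-1=10
cmp ebx, 6  (cmp 10,6)
jg start: taken
mov eax, [esi] → eax=M[212]=-5
xor ecx, eax → ecx=9^(-5)=-14
add esi, 4 → esi=212+4=216
sub ebx, 1 → ebx=10-1=9
cmp ebx, 6  (cmp 9,6)
jg start: taken
mov eax, [esi] → eax=M[216]=3
xor ecx, eax → ecx=(-14)^3=-15
add esi, 4 → esi=216+4=220
sub ebx, 1 → ebx=9-1=8
cmp ebx, 6  (cmp 8,6)
jg start: taken
mov eax, [esi] → eax=M[220]=-7
xor ecx, eax → ecx=(-15)^(-7)=8
add esi, 4 → esi=220+4=224
sub ebx, 1 → ebx=8-1=7
cmp ebx, 6  (cmp 7,6)
jg start: taken
mov eax, [esi] → eax=M[224]=7
xor ecx, eax → ecx=8^7=15
add esi, 4 → esi=224+4=228
sub ebx, 1 → ebx=7-1=6
cmp ebx, 6  (cmp 6,6)
jg start: not taken
add ecx, 7 → ecx=15+7=22
mov [216], eax → M[216]=7
halt.

7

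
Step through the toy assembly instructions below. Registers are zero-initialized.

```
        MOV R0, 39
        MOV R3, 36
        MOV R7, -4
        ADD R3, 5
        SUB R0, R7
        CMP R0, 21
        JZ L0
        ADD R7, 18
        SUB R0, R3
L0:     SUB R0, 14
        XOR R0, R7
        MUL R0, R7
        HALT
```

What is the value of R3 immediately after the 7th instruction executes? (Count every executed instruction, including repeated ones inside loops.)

41

R0=39
R3=36
R7=-4
R3=36+5=41
R0=39-(-4)=43
CMP R0, 21  (cmp 43,21)
JZ L0: not taken
After step 7: R3 = 41.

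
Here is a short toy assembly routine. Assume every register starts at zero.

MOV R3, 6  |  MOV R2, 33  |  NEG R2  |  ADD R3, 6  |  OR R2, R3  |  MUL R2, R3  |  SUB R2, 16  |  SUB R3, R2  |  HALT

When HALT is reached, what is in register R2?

after MOV R3, 6: R3=6
after MOV R2, 33: R2=33
after NEG R2: R2=-(33)=-33
after ADD R3, 6: R3=6+6=12
after OR R2, R3: R2=(-33)|12=-33
after MUL R2, R3: R2=(-33)*12=-396
after SUB R2, 16: R2=(-396)-16=-412
after SUB R3, R2: R3=12-(-412)=424
halt.

-412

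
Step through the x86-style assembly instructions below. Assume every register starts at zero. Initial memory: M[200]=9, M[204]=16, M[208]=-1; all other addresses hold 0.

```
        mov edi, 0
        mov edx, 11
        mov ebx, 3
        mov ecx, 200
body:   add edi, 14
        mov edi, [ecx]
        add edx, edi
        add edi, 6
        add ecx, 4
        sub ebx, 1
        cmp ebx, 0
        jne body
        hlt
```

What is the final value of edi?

5

after mov edi, 0: edi=0
after mov edx, 11: edx=11
after mov ebx, 3: ebx=3
after mov ecx, 200: ecx=200
after add edi, 14: edi=0+14=14
after mov edi, [ecx]: edi=M[200]=9
after add edx, edi: edx=11+9=20
after add edi, 6: edi=9+6=15
after add ecx, 4: ecx=200+4=204
after sub ebx, 1: ebx=3-1=2
cmp ebx, 0  (cmp 2,0)
jne body: taken
after add edi, 14: edi=15+14=29
after mov edi, [ecx]: edi=M[204]=16
after add edx, edi: edx=20+16=36
after add edi, 6: edi=16+6=22
after add ecx, 4: ecx=204+4=208
after sub ebx, 1: ebx=2-1=1
cmp ebx, 0  (cmp 1,0)
jne body: taken
after add edi, 14: edi=22+14=36
after mov edi, [ecx]: edi=M[208]=-1
after add edx, edi: edx=36+(-1)=35
after add edi, 6: edi=(-1)+6=5
after add ecx, 4: ecx=208+4=212
after sub ebx, 1: ebx=1-1=0
cmp ebx, 0  (cmp 0,0)
jne body: not taken
halt.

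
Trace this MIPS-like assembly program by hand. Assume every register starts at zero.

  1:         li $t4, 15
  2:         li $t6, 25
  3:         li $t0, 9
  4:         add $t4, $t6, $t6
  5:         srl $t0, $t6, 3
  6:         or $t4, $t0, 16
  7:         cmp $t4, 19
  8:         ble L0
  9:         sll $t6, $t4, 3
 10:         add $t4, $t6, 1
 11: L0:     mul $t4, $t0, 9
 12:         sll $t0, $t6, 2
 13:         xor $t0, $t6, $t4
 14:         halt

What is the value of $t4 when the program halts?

li $t4, 15 → $t4=15
li $t6, 25 → $t6=25
li $t0, 9 → $t0=9
add $t4, $t6, $t6 → $t4=25+25=50
srl $t0, $t6, 3 → $t0=25>>3=3
or $t4, $t0, 16 → $t4=3|16=19
cmp $t4, 19  (cmp 19,19)
ble L0: taken
mul $t4, $t0, 9 → $t4=3*9=27
sll $t0, $t6, 2 → $t0=25<<2=100
xor $t0, $t6, $t4 → $t0=25^27=2
halt.

27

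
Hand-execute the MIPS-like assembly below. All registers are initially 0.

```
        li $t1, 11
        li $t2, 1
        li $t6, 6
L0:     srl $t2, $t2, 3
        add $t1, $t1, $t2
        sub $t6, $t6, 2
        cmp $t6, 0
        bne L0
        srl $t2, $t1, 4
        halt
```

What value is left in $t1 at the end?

after li $t1, 11: $t1=11
after li $t2, 1: $t2=1
after li $t6, 6: $t6=6
after srl $t2, $t2, 3: $t2=1>>3=0
after add $t1, $t1, $t2: $t1=11+0=11
after sub $t6, $t6, 2: $t6=6-2=4
cmp $t6, 0  (cmp 4,0)
bne L0: taken
after srl $t2, $t2, 3: $t2=0>>3=0
after add $t1, $t1, $t2: $t1=11+0=11
after sub $t6, $t6, 2: $t6=4-2=2
cmp $t6, 0  (cmp 2,0)
bne L0: taken
after srl $t2, $t2, 3: $t2=0>>3=0
after add $t1, $t1, $t2: $t1=11+0=11
after sub $t6, $t6, 2: $t6=2-2=0
cmp $t6, 0  (cmp 0,0)
bne L0: not taken
after srl $t2, $t1, 4: $t2=11>>4=0
halt.

11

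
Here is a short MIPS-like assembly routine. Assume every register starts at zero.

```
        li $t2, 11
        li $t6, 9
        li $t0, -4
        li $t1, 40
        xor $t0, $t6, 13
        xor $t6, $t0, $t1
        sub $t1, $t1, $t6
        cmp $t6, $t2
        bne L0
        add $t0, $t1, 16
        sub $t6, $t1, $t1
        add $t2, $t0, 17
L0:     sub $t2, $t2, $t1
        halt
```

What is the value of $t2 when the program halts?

$t2=11
$t6=9
$t0=-4
$t1=40
$t0=9^13=4
$t6=4^40=44
$t1=40-44=-4
cmp $t6, $t2  (cmp 44,11)
bne L0: taken
$t2=11-(-4)=15
halt.

15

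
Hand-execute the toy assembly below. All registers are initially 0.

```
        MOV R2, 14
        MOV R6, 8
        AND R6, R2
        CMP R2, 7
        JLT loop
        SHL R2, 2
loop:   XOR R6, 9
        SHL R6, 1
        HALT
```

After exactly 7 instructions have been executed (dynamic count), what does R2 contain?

56

R2=14
R6=8
R6=8&14=8
CMP R2, 7  (cmp 14,7)
JLT loop: not taken
R2=14<<2=56
R6=8^9=1
After step 7: R2 = 56.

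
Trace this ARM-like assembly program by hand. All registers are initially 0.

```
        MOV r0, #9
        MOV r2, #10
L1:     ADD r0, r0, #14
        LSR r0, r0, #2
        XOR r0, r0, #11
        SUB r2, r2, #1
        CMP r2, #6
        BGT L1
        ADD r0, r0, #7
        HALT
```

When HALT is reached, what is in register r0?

20

after MOV r0, #9: r0=9
after MOV r2, #10: r2=10
after ADD r0, r0, #14: r0=9+14=23
after LSR r0, r0, #2: r0=23>>2=5
after XOR r0, r0, #11: r0=5^11=14
after SUB r2, r2, #1: r2=10-1=9
CMP r2, #6  (cmp 9,6)
BGT L1: taken
after ADD r0, r0, #14: r0=14+14=28
after LSR r0, r0, #2: r0=28>>2=7
after XOR r0, r0, #11: r0=7^11=12
after SUB r2, r2, #1: r2=9-1=8
CMP r2, #6  (cmp 8,6)
BGT L1: taken
after ADD r0, r0, #14: r0=12+14=26
after LSR r0, r0, #2: r0=26>>2=6
after XOR r0, r0, #11: r0=6^11=13
after SUB r2, r2, #1: r2=8-1=7
CMP r2, #6  (cmp 7,6)
BGT L1: taken
after ADD r0, r0, #14: r0=13+14=27
after LSR r0, r0, #2: r0=27>>2=6
after XOR r0, r0, #11: r0=6^11=13
after SUB r2, r2, #1: r2=7-1=6
CMP r2, #6  (cmp 6,6)
BGT L1: not taken
after ADD r0, r0, #7: r0=13+7=20
halt.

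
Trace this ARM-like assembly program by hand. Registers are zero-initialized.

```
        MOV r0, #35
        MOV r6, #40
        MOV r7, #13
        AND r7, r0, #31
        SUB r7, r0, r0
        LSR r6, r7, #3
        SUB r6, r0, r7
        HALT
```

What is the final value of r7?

MOV r0, #35 → r0=35
MOV r6, #40 → r6=40
MOV r7, #13 → r7=13
AND r7, r0, #31 → r7=35&31=3
SUB r7, r0, r0 → r7=35-35=0
LSR r6, r7, #3 → r6=0>>3=0
SUB r6, r0, r7 → r6=35-0=35
halt.

0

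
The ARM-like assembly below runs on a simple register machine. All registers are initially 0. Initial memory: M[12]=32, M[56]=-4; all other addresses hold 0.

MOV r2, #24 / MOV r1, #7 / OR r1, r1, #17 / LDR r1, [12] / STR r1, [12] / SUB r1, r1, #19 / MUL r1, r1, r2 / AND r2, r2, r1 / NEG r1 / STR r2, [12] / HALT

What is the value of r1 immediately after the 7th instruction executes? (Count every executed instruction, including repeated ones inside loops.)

MOV r2, #24 → r2=24
MOV r1, #7 → r1=7
OR r1, r1, #17 → r1=7|17=23
LDR r1, [12] → r1=M[12]=32
STR r1, [12] → M[12]=32
SUB r1, r1, #19 → r1=32-19=13
MUL r1, r1, r2 → r1=13*24=312
After step 7: r1 = 312.

312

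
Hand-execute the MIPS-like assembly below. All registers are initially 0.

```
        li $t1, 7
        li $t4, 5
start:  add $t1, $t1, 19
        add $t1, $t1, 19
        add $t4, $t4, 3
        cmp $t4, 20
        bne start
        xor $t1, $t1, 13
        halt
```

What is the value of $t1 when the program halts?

200

$t1=7
$t4=5
$t1=7+19=26
$t1=26+19=45
$t4=5+3=8
cmp $t4, 20  (cmp 8,20)
bne start: taken
$t1=45+19=64
$t1=64+19=83
$t4=8+3=11
cmp $t4, 20  (cmp 11,20)
bne start: taken
$t1=83+19=102
$t1=102+19=121
$t4=11+3=14
cmp $t4, 20  (cmp 14,20)
bne start: taken
$t1=121+19=140
$t1=140+19=159
$t4=14+3=17
cmp $t4, 20  (cmp 17,20)
bne start: taken
$t1=159+19=178
$t1=178+19=197
$t4=17+3=20
cmp $t4, 20  (cmp 20,20)
bne start: not taken
$t1=197^13=200
halt.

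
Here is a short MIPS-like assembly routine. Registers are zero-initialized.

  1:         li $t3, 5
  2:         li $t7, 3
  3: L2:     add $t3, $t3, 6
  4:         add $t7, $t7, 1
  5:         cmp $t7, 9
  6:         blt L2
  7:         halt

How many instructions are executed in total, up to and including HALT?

27

$t3=5
$t7=3
$t3=5+6=11
$t7=3+1=4
cmp $t7, 9  (cmp 4,9)
blt L2: taken
$t3=11+6=17
$t7=4+1=5
cmp $t7, 9  (cmp 5,9)
blt L2: taken
$t3=17+6=23
$t7=5+1=6
cmp $t7, 9  (cmp 6,9)
blt L2: taken
$t3=23+6=29
$t7=6+1=7
cmp $t7, 9  (cmp 7,9)
blt L2: taken
$t3=29+6=35
$t7=7+1=8
cmp $t7, 9  (cmp 8,9)
blt L2: taken
$t3=35+6=41
$t7=8+1=9
cmp $t7, 9  (cmp 9,9)
blt L2: not taken
halt.
Total executed instructions: 27.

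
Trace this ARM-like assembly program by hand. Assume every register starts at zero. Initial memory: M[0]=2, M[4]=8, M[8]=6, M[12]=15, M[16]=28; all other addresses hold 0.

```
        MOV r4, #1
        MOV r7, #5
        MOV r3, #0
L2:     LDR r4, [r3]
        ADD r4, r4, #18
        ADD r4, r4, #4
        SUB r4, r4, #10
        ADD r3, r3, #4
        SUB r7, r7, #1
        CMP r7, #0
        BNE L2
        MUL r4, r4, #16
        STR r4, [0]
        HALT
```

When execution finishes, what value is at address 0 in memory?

MOV r4, #1 → r4=1
MOV r7, #5 → r7=5
MOV r3, #0 → r3=0
LDR r4, [r3] → r4=M[0]=2
ADD r4, r4, #18 → r4=2+18=20
ADD r4, r4, #4 → r4=20+4=24
SUB r4, r4, #10 → r4=24-10=14
ADD r3, r3, #4 → r3=0+4=4
SUB r7, r7, #1 → r7=5-1=4
CMP r7, #0  (cmp 4,0)
BNE L2: taken
LDR r4, [r3] → r4=M[4]=8
ADD r4, r4, #18 → r4=8+18=26
ADD r4, r4, #4 → r4=26+4=30
SUB r4, r4, #10 → r4=30-10=20
ADD r3, r3, #4 → r3=4+4=8
SUB r7, r7, #1 → r7=4-1=3
CMP r7, #0  (cmp 3,0)
BNE L2: taken
LDR r4, [r3] → r4=M[8]=6
ADD r4, r4, #18 → r4=6+18=24
ADD r4, r4, #4 → r4=24+4=28
SUB r4, r4, #10 → r4=28-10=18
ADD r3, r3, #4 → r3=8+4=12
SUB r7, r7, #1 → r7=3-1=2
CMP r7, #0  (cmp 2,0)
BNE L2: taken
LDR r4, [r3] → r4=M[12]=15
ADD r4, r4, #18 → r4=15+18=33
ADD r4, r4, #4 → r4=33+4=37
SUB r4, r4, #10 → r4=37-10=27
ADD r3, r3, #4 → r3=12+4=16
SUB r7, r7, #1 → r7=2-1=1
CMP r7, #0  (cmp 1,0)
BNE L2: taken
LDR r4, [r3] → r4=M[16]=28
ADD r4, r4, #18 → r4=28+18=46
ADD r4, r4, #4 → r4=46+4=50
SUB r4, r4, #10 → r4=50-10=40
ADD r3, r3, #4 → r3=16+4=20
SUB r7, r7, #1 → r7=1-1=0
CMP r7, #0  (cmp 0,0)
BNE L2: not taken
MUL r4, r4, #16 → r4=40*16=640
STR r4, [0] → M[0]=640
halt.

640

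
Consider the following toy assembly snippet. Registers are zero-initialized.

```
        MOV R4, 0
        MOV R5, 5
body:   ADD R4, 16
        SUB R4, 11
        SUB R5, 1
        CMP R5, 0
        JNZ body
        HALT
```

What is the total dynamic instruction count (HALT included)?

R4=0
R5=5
R4=0+16=16
R4=16-11=5
R5=5-1=4
CMP R5, 0  (cmp 4,0)
JNZ body: taken
R4=5+16=21
R4=21-11=10
R5=4-1=3
CMP R5, 0  (cmp 3,0)
JNZ body: taken
R4=10+16=26
R4=26-11=15
R5=3-1=2
CMP R5, 0  (cmp 2,0)
JNZ body: taken
R4=15+16=31
R4=31-11=20
R5=2-1=1
CMP R5, 0  (cmp 1,0)
JNZ body: taken
R4=20+16=36
R4=36-11=25
R5=1-1=0
CMP R5, 0  (cmp 0,0)
JNZ body: not taken
halt.
Total executed instructions: 28.

28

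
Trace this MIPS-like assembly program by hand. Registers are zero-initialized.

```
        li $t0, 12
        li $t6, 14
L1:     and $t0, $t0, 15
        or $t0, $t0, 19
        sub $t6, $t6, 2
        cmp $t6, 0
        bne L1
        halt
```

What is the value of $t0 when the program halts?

after li $t0, 12: $t0=12
after li $t6, 14: $t6=14
after and $t0, $t0, 15: $t0=12&15=12
after or $t0, $t0, 19: $t0=12|19=31
after sub $t6, $t6, 2: $t6=14-2=12
cmp $t6, 0  (cmp 12,0)
bne L1: taken
after and $t0, $t0, 15: $t0=31&15=15
after or $t0, $t0, 19: $t0=15|19=31
after sub $t6, $t6, 2: $t6=12-2=10
cmp $t6, 0  (cmp 10,0)
bne L1: taken
after and $t0, $t0, 15: $t0=31&15=15
after or $t0, $t0, 19: $t0=15|19=31
after sub $t6, $t6, 2: $t6=10-2=8
cmp $t6, 0  (cmp 8,0)
bne L1: taken
after and $t0, $t0, 15: $t0=31&15=15
after or $t0, $t0, 19: $t0=15|19=31
after sub $t6, $t6, 2: $t6=8-2=6
cmp $t6, 0  (cmp 6,0)
bne L1: taken
after and $t0, $t0, 15: $t0=31&15=15
after or $t0, $t0, 19: $t0=15|19=31
after sub $t6, $t6, 2: $t6=6-2=4
cmp $t6, 0  (cmp 4,0)
bne L1: taken
after and $t0, $t0, 15: $t0=31&15=15
after or $t0, $t0, 19: $t0=15|19=31
after sub $t6, $t6, 2: $t6=4-2=2
cmp $t6, 0  (cmp 2,0)
bne L1: taken
after and $t0, $t0, 15: $t0=31&15=15
after or $t0, $t0, 19: $t0=15|19=31
after sub $t6, $t6, 2: $t6=2-2=0
cmp $t6, 0  (cmp 0,0)
bne L1: not taken
halt.

31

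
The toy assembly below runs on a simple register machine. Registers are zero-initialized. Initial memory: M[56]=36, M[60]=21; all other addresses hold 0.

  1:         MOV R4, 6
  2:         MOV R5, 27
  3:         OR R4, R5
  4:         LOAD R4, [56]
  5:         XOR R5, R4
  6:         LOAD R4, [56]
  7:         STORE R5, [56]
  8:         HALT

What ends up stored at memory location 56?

MOV R4, 6 → R4=6
MOV R5, 27 → R5=27
OR R4, R5 → R4=6|27=31
LOAD R4, [56] → R4=M[56]=36
XOR R5, R4 → R5=27^36=63
LOAD R4, [56] → R4=M[56]=36
STORE R5, [56] → M[56]=63
halt.

63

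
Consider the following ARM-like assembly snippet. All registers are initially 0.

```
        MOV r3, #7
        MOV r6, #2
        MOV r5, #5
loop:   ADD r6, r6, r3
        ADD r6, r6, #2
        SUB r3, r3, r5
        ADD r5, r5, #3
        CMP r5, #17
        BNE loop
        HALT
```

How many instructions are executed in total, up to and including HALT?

after MOV r3, #7: r3=7
after MOV r6, #2: r6=2
after MOV r5, #5: r5=5
after ADD r6, r6, r3: r6=2+7=9
after ADD r6, r6, #2: r6=9+2=11
after SUB r3, r3, r5: r3=7-5=2
after ADD r5, r5, #3: r5=5+3=8
CMP r5, #17  (cmp 8,17)
BNE loop: taken
after ADD r6, r6, r3: r6=11+2=13
after ADD r6, r6, #2: r6=13+2=15
after SUB r3, r3, r5: r3=2-8=-6
after ADD r5, r5, #3: r5=8+3=11
CMP r5, #17  (cmp 11,17)
BNE loop: taken
after ADD r6, r6, r3: r6=15+(-6)=9
after ADD r6, r6, #2: r6=9+2=11
after SUB r3, r3, r5: r3=(-6)-11=-17
after ADD r5, r5, #3: r5=11+3=14
CMP r5, #17  (cmp 14,17)
BNE loop: taken
after ADD r6, r6, r3: r6=11+(-17)=-6
after ADD r6, r6, #2: r6=(-6)+2=-4
after SUB r3, r3, r5: r3=(-17)-14=-31
after ADD r5, r5, #3: r5=14+3=17
CMP r5, #17  (cmp 17,17)
BNE loop: not taken
halt.
Total executed instructions: 28.

28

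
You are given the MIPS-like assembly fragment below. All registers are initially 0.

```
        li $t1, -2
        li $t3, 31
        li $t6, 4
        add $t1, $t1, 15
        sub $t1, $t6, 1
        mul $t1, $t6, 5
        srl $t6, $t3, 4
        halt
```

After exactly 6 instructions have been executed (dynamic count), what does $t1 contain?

20

after li $t1, -2: $t1=-2
after li $t3, 31: $t3=31
after li $t6, 4: $t6=4
after add $t1, $t1, 15: $t1=(-2)+15=13
after sub $t1, $t6, 1: $t1=4-1=3
after mul $t1, $t6, 5: $t1=4*5=20
After step 6: $t1 = 20.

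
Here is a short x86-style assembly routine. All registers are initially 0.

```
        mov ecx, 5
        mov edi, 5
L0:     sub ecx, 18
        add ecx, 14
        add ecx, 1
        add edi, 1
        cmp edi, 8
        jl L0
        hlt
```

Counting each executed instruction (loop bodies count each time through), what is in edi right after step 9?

after mov ecx, 5: ecx=5
after mov edi, 5: edi=5
after sub ecx, 18: ecx=5-18=-13
after add ecx, 14: ecx=(-13)+14=1
after add ecx, 1: ecx=1+1=2
after add edi, 1: edi=5+1=6
cmp edi, 8  (cmp 6,8)
jl L0: taken
after sub ecx, 18: ecx=2-18=-16
After step 9: edi = 6.

6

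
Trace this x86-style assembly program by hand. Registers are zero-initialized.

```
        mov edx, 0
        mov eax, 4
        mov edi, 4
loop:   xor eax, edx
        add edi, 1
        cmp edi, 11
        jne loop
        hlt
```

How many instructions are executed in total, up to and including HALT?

32

mov edx, 0 → edx=0
mov eax, 4 → eax=4
mov edi, 4 → edi=4
xor eax, edx → eax=4^0=4
add edi, 1 → edi=4+1=5
cmp edi, 11  (cmp 5,11)
jne loop: taken
xor eax, edx → eax=4^0=4
add edi, 1 → edi=5+1=6
cmp edi, 11  (cmp 6,11)
jne loop: taken
xor eax, edx → eax=4^0=4
add edi, 1 → edi=6+1=7
cmp edi, 11  (cmp 7,11)
jne loop: taken
xor eax, edx → eax=4^0=4
add edi, 1 → edi=7+1=8
cmp edi, 11  (cmp 8,11)
jne loop: taken
xor eax, edx → eax=4^0=4
add edi, 1 → edi=8+1=9
cmp edi, 11  (cmp 9,11)
jne loop: taken
xor eax, edx → eax=4^0=4
add edi, 1 → edi=9+1=10
cmp edi, 11  (cmp 10,11)
jne loop: taken
xor eax, edx → eax=4^0=4
add edi, 1 → edi=10+1=11
cmp edi, 11  (cmp 11,11)
jne loop: not taken
halt.
Total executed instructions: 32.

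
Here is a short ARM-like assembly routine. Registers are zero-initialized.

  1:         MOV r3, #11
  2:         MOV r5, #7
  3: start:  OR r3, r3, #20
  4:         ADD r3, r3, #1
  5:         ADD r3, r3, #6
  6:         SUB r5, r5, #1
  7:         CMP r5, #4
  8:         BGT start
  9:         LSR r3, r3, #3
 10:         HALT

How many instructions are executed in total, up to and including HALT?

MOV r3, #11 → r3=11
MOV r5, #7 → r5=7
OR r3, r3, #20 → r3=11|20=31
ADD r3, r3, #1 → r3=31+1=32
ADD r3, r3, #6 → r3=32+6=38
SUB r5, r5, #1 → r5=7-1=6
CMP r5, #4  (cmp 6,4)
BGT start: taken
OR r3, r3, #20 → r3=38|20=54
ADD r3, r3, #1 → r3=54+1=55
ADD r3, r3, #6 → r3=55+6=61
SUB r5, r5, #1 → r5=6-1=5
CMP r5, #4  (cmp 5,4)
BGT start: taken
OR r3, r3, #20 → r3=61|20=61
ADD r3, r3, #1 → r3=61+1=62
ADD r3, r3, #6 → r3=62+6=68
SUB r5, r5, #1 → r5=5-1=4
CMP r5, #4  (cmp 4,4)
BGT start: not taken
LSR r3, r3, #3 → r3=68>>3=8
halt.
Total executed instructions: 22.

22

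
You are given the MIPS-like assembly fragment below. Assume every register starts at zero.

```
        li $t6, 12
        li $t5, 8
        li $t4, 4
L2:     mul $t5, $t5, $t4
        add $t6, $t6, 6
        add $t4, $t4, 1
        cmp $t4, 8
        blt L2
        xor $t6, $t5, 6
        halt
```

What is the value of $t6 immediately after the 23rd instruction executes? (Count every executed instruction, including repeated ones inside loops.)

after li $t6, 12: $t6=12
after li $t5, 8: $t5=8
after li $t4, 4: $t4=4
after mul $t5, $t5, $t4: $t5=8*4=32
after add $t6, $t6, 6: $t6=12+6=18
after add $t4, $t4, 1: $t4=4+1=5
cmp $t4, 8  (cmp 5,8)
blt L2: taken
after mul $t5, $t5, $t4: $t5=32*5=160
after add $t6, $t6, 6: $t6=18+6=24
after add $t4, $t4, 1: $t4=5+1=6
cmp $t4, 8  (cmp 6,8)
blt L2: taken
after mul $t5, $t5, $t4: $t5=160*6=960
after add $t6, $t6, 6: $t6=24+6=30
after add $t4, $t4, 1: $t4=6+1=7
cmp $t4, 8  (cmp 7,8)
blt L2: taken
after mul $t5, $t5, $t4: $t5=960*7=6720
after add $t6, $t6, 6: $t6=30+6=36
after add $t4, $t4, 1: $t4=7+1=8
cmp $t4, 8  (cmp 8,8)
blt L2: not taken
After step 23: $t6 = 36.

36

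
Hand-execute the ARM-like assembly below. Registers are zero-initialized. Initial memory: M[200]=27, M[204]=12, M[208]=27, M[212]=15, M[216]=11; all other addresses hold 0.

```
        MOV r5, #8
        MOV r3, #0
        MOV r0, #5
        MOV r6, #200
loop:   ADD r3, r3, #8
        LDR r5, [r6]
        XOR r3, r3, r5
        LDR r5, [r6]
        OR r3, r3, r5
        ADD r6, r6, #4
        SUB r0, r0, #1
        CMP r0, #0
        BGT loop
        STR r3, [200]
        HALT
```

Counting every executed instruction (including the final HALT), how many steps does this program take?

MOV r5, #8 → r5=8
MOV r3, #0 → r3=0
MOV r0, #5 → r0=5
MOV r6, #200 → r6=200
ADD r3, r3, #8 → r3=0+8=8
LDR r5, [r6] → r5=M[200]=27
XOR r3, r3, r5 → r3=8^27=19
LDR r5, [r6] → r5=M[200]=27
OR r3, r3, r5 → r3=19|27=27
ADD r6, r6, #4 → r6=200+4=204
SUB r0, r0, #1 → r0=5-1=4
CMP r0, #0  (cmp 4,0)
BGT loop: taken
ADD r3, r3, #8 → r3=27+8=35
LDR r5, [r6] → r5=M[204]=12
XOR r3, r3, r5 → r3=35^12=47
LDR r5, [r6] → r5=M[204]=12
OR r3, r3, r5 → r3=47|12=47
ADD r6, r6, #4 → r6=204+4=208
SUB r0, r0, #1 → r0=4-1=3
CMP r0, #0  (cmp 3,0)
BGT loop: taken
ADD r3, r3, #8 → r3=47+8=55
LDR r5, [r6] → r5=M[208]=27
XOR r3, r3, r5 → r3=55^27=44
LDR r5, [r6] → r5=M[208]=27
OR r3, r3, r5 → r3=44|27=63
ADD r6, r6, #4 → r6=208+4=212
SUB r0, r0, #1 → r0=3-1=2
CMP r0, #0  (cmp 2,0)
BGT loop: taken
ADD r3, r3, #8 → r3=63+8=71
LDR r5, [r6] → r5=M[212]=15
XOR r3, r3, r5 → r3=71^15=72
LDR r5, [r6] → r5=M[212]=15
OR r3, r3, r5 → r3=72|15=79
ADD r6, r6, #4 → r6=212+4=216
SUB r0, r0, #1 → r0=2-1=1
CMP r0, #0  (cmp 1,0)
BGT loop: taken
ADD r3, r3, #8 → r3=79+8=87
LDR r5, [r6] → r5=M[216]=11
XOR r3, r3, r5 → r3=87^11=92
LDR r5, [r6] → r5=M[216]=11
OR r3, r3, r5 → r3=92|11=95
ADD r6, r6, #4 → r6=216+4=220
SUB r0, r0, #1 → r0=1-1=0
CMP r0, #0  (cmp 0,0)
BGT loop: not taken
STR r3, [200] → M[200]=95
halt.
Total executed instructions: 51.

51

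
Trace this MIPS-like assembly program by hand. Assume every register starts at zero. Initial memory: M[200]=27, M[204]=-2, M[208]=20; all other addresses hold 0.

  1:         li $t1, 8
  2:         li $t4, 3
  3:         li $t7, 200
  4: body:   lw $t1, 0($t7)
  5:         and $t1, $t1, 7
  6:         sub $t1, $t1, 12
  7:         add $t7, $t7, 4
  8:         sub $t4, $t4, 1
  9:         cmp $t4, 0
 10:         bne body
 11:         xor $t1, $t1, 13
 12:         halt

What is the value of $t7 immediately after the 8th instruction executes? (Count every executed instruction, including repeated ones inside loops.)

204

$t1=8
$t4=3
$t7=200
$t1=M[200]=27
$t1=27&7=3
$t1=3-12=-9
$t7=200+4=204
$t4=3-1=2
After step 8: $t7 = 204.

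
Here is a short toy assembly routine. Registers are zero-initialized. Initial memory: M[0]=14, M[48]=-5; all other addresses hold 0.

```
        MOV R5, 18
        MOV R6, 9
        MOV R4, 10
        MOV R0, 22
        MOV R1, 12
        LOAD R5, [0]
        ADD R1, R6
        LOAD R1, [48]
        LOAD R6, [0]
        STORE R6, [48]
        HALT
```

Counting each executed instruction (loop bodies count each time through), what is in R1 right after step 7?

after MOV R5, 18: R5=18
after MOV R6, 9: R6=9
after MOV R4, 10: R4=10
after MOV R0, 22: R0=22
after MOV R1, 12: R1=12
after LOAD R5, [0]: R5=M[0]=14
after ADD R1, R6: R1=12+9=21
After step 7: R1 = 21.

21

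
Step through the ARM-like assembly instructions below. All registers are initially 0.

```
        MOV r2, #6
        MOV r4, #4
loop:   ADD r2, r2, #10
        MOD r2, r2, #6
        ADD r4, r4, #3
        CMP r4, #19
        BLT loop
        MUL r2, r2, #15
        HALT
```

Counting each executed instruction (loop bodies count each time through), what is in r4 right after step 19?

after MOV r2, #6: r2=6
after MOV r4, #4: r4=4
after ADD r2, r2, #10: r2=6+10=16
after MOD r2, r2, #6: r2=16%6=4
after ADD r4, r4, #3: r4=4+3=7
CMP r4, #19  (cmp 7,19)
BLT loop: taken
after ADD r2, r2, #10: r2=4+10=14
after MOD r2, r2, #6: r2=14%6=2
after ADD r4, r4, #3: r4=7+3=10
CMP r4, #19  (cmp 10,19)
BLT loop: taken
after ADD r2, r2, #10: r2=2+10=12
after MOD r2, r2, #6: r2=12%6=0
after ADD r4, r4, #3: r4=10+3=13
CMP r4, #19  (cmp 13,19)
BLT loop: taken
after ADD r2, r2, #10: r2=0+10=10
after MOD r2, r2, #6: r2=10%6=4
After step 19: r4 = 13.

13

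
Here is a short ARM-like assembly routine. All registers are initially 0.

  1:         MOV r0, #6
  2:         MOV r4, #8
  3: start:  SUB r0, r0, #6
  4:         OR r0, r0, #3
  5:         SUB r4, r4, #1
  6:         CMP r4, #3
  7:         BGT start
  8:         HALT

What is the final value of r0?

-13

MOV r0, #6 → r0=6
MOV r4, #8 → r4=8
SUB r0, r0, #6 → r0=6-6=0
OR r0, r0, #3 → r0=0|3=3
SUB r4, r4, #1 → r4=8-1=7
CMP r4, #3  (cmp 7,3)
BGT start: taken
SUB r0, r0, #6 → r0=3-6=-3
OR r0, r0, #3 → r0=(-3)|3=-1
SUB r4, r4, #1 → r4=7-1=6
CMP r4, #3  (cmp 6,3)
BGT start: taken
SUB r0, r0, #6 → r0=(-1)-6=-7
OR r0, r0, #3 → r0=(-7)|3=-5
SUB r4, r4, #1 → r4=6-1=5
CMP r4, #3  (cmp 5,3)
BGT start: taken
SUB r0, r0, #6 → r0=(-5)-6=-11
OR r0, r0, #3 → r0=(-11)|3=-9
SUB r4, r4, #1 → r4=5-1=4
CMP r4, #3  (cmp 4,3)
BGT start: taken
SUB r0, r0, #6 → r0=(-9)-6=-15
OR r0, r0, #3 → r0=(-15)|3=-13
SUB r4, r4, #1 → r4=4-1=3
CMP r4, #3  (cmp 3,3)
BGT start: not taken
halt.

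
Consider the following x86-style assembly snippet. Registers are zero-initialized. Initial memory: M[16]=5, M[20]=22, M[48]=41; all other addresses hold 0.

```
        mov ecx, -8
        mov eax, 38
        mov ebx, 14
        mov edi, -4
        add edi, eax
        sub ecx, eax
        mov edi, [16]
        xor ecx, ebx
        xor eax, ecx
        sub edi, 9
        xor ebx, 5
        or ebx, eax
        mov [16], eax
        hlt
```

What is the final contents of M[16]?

-6

mov ecx, -8 → ecx=-8
mov eax, 38 → eax=38
mov ebx, 14 → ebx=14
mov edi, -4 → edi=-4
add edi, eax → edi=(-4)+38=34
sub ecx, eax → ecx=(-8)-38=-46
mov edi, [16] → edi=M[16]=5
xor ecx, ebx → ecx=(-46)^14=-36
xor eax, ecx → eax=38^(-36)=-6
sub edi, 9 → edi=5-9=-4
xor ebx, 5 → ebx=14^5=11
or ebx, eax → ebx=11|(-6)=-5
mov [16], eax → M[16]=-6
halt.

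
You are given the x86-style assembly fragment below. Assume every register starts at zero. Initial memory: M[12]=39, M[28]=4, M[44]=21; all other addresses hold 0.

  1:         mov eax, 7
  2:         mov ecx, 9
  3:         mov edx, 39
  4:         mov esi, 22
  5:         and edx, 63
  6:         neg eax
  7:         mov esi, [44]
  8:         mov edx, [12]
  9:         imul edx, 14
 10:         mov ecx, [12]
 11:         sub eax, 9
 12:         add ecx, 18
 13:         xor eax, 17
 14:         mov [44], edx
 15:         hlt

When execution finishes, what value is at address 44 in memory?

546

after mov eax, 7: eax=7
after mov ecx, 9: ecx=9
after mov edx, 39: edx=39
after mov esi, 22: esi=22
after and edx, 63: edx=39&63=39
after neg eax: eax=-(7)=-7
after mov esi, [44]: esi=M[44]=21
after mov edx, [12]: edx=M[12]=39
after imul edx, 14: edx=39*14=546
after mov ecx, [12]: ecx=M[12]=39
after sub eax, 9: eax=(-7)-9=-16
after add ecx, 18: ecx=39+18=57
after xor eax, 17: eax=(-16)^17=-31
mov [44], edx → M[44]=546
halt.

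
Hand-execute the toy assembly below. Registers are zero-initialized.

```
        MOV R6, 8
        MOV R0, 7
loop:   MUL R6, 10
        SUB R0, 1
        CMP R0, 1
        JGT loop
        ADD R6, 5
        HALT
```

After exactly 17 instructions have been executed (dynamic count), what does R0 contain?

3

after MOV R6, 8: R6=8
after MOV R0, 7: R0=7
after MUL R6, 10: R6=8*10=80
after SUB R0, 1: R0=7-1=6
CMP R0, 1  (cmp 6,1)
JGT loop: taken
after MUL R6, 10: R6=80*10=800
after SUB R0, 1: R0=6-1=5
CMP R0, 1  (cmp 5,1)
JGT loop: taken
after MUL R6, 10: R6=800*10=8000
after SUB R0, 1: R0=5-1=4
CMP R0, 1  (cmp 4,1)
JGT loop: taken
after MUL R6, 10: R6=8000*10=80000
after SUB R0, 1: R0=4-1=3
CMP R0, 1  (cmp 3,1)
After step 17: R0 = 3.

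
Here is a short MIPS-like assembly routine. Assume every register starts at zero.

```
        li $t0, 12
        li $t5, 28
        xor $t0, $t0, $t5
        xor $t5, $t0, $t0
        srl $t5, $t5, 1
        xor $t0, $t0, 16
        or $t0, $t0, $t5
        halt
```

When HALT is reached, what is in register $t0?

0

li $t0, 12 → $t0=12
li $t5, 28 → $t5=28
xor $t0, $t0, $t5 → $t0=12^28=16
xor $t5, $t0, $t0 → $t5=16^16=0
srl $t5, $t5, 1 → $t5=0>>1=0
xor $t0, $t0, 16 → $t0=16^16=0
or $t0, $t0, $t5 → $t0=0|0=0
halt.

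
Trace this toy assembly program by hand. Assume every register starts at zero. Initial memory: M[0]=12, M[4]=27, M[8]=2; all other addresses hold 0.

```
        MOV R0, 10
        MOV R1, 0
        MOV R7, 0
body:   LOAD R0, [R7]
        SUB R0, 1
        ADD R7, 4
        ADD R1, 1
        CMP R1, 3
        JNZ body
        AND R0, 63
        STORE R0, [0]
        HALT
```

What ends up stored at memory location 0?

1

MOV R0, 10 → R0=10
MOV R1, 0 → R1=0
MOV R7, 0 → R7=0
LOAD R0, [R7] → R0=M[0]=12
SUB R0, 1 → R0=12-1=11
ADD R7, 4 → R7=0+4=4
ADD R1, 1 → R1=0+1=1
CMP R1, 3  (cmp 1,3)
JNZ body: taken
LOAD R0, [R7] → R0=M[4]=27
SUB R0, 1 → R0=27-1=26
ADD R7, 4 → R7=4+4=8
ADD R1, 1 → R1=1+1=2
CMP R1, 3  (cmp 2,3)
JNZ body: taken
LOAD R0, [R7] → R0=M[8]=2
SUB R0, 1 → R0=2-1=1
ADD R7, 4 → R7=8+4=12
ADD R1, 1 → R1=2+1=3
CMP R1, 3  (cmp 3,3)
JNZ body: not taken
AND R0, 63 → R0=1&63=1
STORE R0, [0] → M[0]=1
halt.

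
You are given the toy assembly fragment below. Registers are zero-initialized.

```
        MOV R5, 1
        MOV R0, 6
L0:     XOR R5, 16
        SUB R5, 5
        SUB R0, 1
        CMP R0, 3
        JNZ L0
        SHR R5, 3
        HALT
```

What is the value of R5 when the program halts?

MOV R5, 1 → R5=1
MOV R0, 6 → R0=6
XOR R5, 16 → R5=1^16=17
SUB R5, 5 → R5=17-5=12
SUB R0, 1 → R0=6-1=5
CMP R0, 3  (cmp 5,3)
JNZ L0: taken
XOR R5, 16 → R5=12^16=28
SUB R5, 5 → R5=28-5=23
SUB R0, 1 → R0=5-1=4
CMP R0, 3  (cmp 4,3)
JNZ L0: taken
XOR R5, 16 → R5=23^16=7
SUB R5, 5 → R5=7-5=2
SUB R0, 1 → R0=4-1=3
CMP R0, 3  (cmp 3,3)
JNZ L0: not taken
SHR R5, 3 → R5=2>>3=0
halt.

0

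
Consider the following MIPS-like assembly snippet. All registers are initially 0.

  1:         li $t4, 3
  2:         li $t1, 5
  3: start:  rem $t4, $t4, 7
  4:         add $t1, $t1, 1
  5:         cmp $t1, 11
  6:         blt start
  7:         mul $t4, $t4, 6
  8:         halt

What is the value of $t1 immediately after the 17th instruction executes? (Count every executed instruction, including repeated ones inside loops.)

$t4=3
$t1=5
$t4=3%7=3
$t1=5+1=6
cmp $t1, 11  (cmp 6,11)
blt start: taken
$t4=3%7=3
$t1=6+1=7
cmp $t1, 11  (cmp 7,11)
blt start: taken
$t4=3%7=3
$t1=7+1=8
cmp $t1, 11  (cmp 8,11)
blt start: taken
$t4=3%7=3
$t1=8+1=9
cmp $t1, 11  (cmp 9,11)
After step 17: $t1 = 9.

9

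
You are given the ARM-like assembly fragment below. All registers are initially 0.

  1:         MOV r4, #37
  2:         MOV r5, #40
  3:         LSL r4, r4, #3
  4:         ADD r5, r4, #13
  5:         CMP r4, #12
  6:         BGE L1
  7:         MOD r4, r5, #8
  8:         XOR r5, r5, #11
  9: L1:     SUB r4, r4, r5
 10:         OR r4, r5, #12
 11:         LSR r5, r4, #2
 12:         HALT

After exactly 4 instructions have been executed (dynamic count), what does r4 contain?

after MOV r4, #37: r4=37
after MOV r5, #40: r5=40
after LSL r4, r4, #3: r4=37<<3=296
after ADD r5, r4, #13: r5=296+13=309
After step 4: r4 = 296.

296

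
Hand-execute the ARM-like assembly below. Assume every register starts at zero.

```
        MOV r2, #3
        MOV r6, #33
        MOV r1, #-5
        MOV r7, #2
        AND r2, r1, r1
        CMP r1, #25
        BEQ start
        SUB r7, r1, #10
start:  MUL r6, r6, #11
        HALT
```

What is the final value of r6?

363

r2=3
r6=33
r1=-5
r7=2
r2=(-5)&(-5)=-5
CMP r1, #25  (cmp -5,25)
BEQ start: not taken
r7=(-5)-10=-15
r6=33*11=363
halt.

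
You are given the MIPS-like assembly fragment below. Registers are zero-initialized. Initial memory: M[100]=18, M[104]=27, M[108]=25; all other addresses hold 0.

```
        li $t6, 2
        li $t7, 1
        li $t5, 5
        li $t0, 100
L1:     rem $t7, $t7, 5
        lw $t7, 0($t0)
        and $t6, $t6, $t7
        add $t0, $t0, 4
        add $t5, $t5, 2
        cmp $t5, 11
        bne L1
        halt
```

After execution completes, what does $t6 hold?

li $t6, 2 → $t6=2
li $t7, 1 → $t7=1
li $t5, 5 → $t5=5
li $t0, 100 → $t0=100
rem $t7, $t7, 5 → $t7=1%5=1
lw $t7, 0($t0) → $t7=M[100]=18
and $t6, $t6, $t7 → $t6=2&18=2
add $t0, $t0, 4 → $t0=100+4=104
add $t5, $t5, 2 → $t5=5+2=7
cmp $t5, 11  (cmp 7,11)
bne L1: taken
rem $t7, $t7, 5 → $t7=18%5=3
lw $t7, 0($t0) → $t7=M[104]=27
and $t6, $t6, $t7 → $t6=2&27=2
add $t0, $t0, 4 → $t0=104+4=108
add $t5, $t5, 2 → $t5=7+2=9
cmp $t5, 11  (cmp 9,11)
bne L1: taken
rem $t7, $t7, 5 → $t7=27%5=2
lw $t7, 0($t0) → $t7=M[108]=25
and $t6, $t6, $t7 → $t6=2&25=0
add $t0, $t0, 4 → $t0=108+4=112
add $t5, $t5, 2 → $t5=9+2=11
cmp $t5, 11  (cmp 11,11)
bne L1: not taken
halt.

0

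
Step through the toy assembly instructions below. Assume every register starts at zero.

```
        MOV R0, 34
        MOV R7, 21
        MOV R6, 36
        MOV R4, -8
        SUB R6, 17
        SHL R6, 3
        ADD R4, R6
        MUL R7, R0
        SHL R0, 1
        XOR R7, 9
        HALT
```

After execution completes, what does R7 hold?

R0=34
R7=21
R6=36
R4=-8
R6=36-17=19
R6=19<<3=152
R4=(-8)+152=144
R7=21*34=714
R0=34<<1=68
R7=714^9=707
halt.

707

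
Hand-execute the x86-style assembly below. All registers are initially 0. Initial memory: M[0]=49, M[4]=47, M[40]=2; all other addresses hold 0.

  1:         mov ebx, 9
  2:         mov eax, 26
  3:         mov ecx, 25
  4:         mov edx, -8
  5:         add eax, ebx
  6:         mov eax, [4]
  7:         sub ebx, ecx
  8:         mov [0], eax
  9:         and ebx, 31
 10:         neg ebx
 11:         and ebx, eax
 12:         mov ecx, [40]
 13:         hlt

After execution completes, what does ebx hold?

after mov ebx, 9: ebx=9
after mov eax, 26: eax=26
after mov ecx, 25: ecx=25
after mov edx, -8: edx=-8
after add eax, ebx: eax=26+9=35
after mov eax, [4]: eax=M[4]=47
after sub ebx, ecx: ebx=9-25=-16
mov [0], eax → M[0]=47
after and ebx, 31: ebx=(-16)&31=16
after neg ebx: ebx=-(16)=-16
after and ebx, eax: ebx=(-16)&47=32
after mov ecx, [40]: ecx=M[40]=2
halt.

32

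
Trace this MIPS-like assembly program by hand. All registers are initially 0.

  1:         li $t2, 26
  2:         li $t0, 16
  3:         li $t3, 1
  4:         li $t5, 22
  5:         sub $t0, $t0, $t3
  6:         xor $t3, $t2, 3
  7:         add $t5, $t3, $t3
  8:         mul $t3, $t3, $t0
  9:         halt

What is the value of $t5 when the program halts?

50

after li $t2, 26: $t2=26
after li $t0, 16: $t0=16
after li $t3, 1: $t3=1
after li $t5, 22: $t5=22
after sub $t0, $t0, $t3: $t0=16-1=15
after xor $t3, $t2, 3: $t3=26^3=25
after add $t5, $t3, $t3: $t5=25+25=50
after mul $t3, $t3, $t0: $t3=25*15=375
halt.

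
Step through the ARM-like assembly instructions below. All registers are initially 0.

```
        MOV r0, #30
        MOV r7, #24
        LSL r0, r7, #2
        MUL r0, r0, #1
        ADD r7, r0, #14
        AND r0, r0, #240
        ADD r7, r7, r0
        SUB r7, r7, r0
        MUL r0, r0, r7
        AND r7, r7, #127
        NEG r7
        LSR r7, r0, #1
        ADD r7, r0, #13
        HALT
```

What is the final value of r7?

r0=30
r7=24
r0=24<<2=96
r0=96*1=96
r7=96+14=110
r0=96&240=96
r7=110+96=206
r7=206-96=110
r0=96*110=10560
r7=110&127=110
r7=-(110)=-110
r7=10560>>1=5280
r7=10560+13=10573
halt.

10573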